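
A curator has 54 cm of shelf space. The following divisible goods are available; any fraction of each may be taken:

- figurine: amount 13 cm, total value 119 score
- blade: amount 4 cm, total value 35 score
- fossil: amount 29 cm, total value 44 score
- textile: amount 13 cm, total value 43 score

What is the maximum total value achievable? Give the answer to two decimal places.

233.41

Take in order of value per unit:
- figurine (119/13 per unit): all 13 → value 119, running total 119.00
- blade (35/4 per unit): all 4 → value 35, running total 154.00
- textile (43/13 per unit): all 13 → value 43, running total 197.00
- fossil (44/29 per unit): 24 of 29 → value 24×44/29 = 36.4138, running total 233.41
Total 233.41.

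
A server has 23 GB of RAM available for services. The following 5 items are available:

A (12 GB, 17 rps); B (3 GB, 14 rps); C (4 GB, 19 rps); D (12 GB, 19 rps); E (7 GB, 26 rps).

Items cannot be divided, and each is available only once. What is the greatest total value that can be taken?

Check high-value combinations within 23 GB:
- C+D+E: memory 4+12+7=23, value 19+19+26=64
- A+C+E: memory 12+4+7=23, value 17+19+26=62
- B+C+E: memory 3+4+7=14, value 14+19+26=59
Best: 64 rps.

64 rps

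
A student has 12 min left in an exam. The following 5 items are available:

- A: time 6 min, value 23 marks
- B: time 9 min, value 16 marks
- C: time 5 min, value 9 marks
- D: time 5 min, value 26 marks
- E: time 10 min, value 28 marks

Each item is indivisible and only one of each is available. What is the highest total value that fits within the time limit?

Check high-value combinations within 12 min:
- A+D: time 6+5=11, value 23+26=49
- C+D: time 5+5=10, value 9+26=35
- A+C: time 6+5=11, value 23+9=32
- E: time 10, value 28
- D: time 5, value 26
Best: 49 marks.

49 marks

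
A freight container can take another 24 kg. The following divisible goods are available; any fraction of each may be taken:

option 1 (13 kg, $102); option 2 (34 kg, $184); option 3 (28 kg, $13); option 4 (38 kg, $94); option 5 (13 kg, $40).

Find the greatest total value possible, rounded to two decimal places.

Take in order of value per unit:
- option 1 (102/13 per unit): all 13 → value 102, running total 102.00
- option 2 (184/34 per unit): 11 of 34 → value 11×184/34 = 59.5294, running total 161.53
Total 161.53.

161.53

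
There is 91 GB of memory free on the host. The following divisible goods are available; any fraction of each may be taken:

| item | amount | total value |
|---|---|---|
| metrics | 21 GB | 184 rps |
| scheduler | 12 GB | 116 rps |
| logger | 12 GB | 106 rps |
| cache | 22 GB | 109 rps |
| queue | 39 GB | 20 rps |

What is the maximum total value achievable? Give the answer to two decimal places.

527.31

Take in order of value per unit:
- scheduler (116/12 per unit): all 12 → value 116, running total 116.00
- logger (106/12 per unit): all 12 → value 106, running total 222.00
- metrics (184/21 per unit): all 21 → value 184, running total 406.00
- cache (109/22 per unit): all 22 → value 109, running total 515.00
- queue (20/39 per unit): 24 of 39 → value 24×20/39 = 12.3077, running total 527.31
Total 527.31.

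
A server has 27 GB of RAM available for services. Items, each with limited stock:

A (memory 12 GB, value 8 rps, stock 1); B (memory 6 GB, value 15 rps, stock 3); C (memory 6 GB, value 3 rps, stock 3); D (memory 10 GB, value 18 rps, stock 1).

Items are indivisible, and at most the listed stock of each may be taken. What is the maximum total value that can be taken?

48 rps

Top feasible selections:
- 2×B + 1×D: memory 22, value 48
- 3×B + 1×C: memory 24, value 48
- 3×B: memory 18, value 45
Best: 48 rps.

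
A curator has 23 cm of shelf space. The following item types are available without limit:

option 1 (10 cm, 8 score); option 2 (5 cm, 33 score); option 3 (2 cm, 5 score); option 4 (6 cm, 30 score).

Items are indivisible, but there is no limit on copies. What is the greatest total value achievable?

137 score

Best value-per-unit is option 2 at 33/5; filling with it alone gives 4×33 = 132.
Optimal mix: 4×option 2 + 1×option 3 → length 22, value 137.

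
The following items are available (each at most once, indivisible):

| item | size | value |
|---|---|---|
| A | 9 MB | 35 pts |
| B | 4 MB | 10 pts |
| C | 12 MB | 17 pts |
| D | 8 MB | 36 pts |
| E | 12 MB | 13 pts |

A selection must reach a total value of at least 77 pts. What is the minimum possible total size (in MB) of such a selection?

21

Subsets with value ≥ 77, sorted by total size:
- A+B+D: size 21, value 81
- A+C+D: size 29, value 88
- A+D+E: size 29, value 84
- A+B+C+D: size 33, value 98
Minimum size: 21 MB.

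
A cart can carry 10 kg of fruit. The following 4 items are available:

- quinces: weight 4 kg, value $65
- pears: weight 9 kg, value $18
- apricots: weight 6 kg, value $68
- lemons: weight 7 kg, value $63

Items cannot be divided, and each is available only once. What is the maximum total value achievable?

$133

Check high-value combinations within 10 kg:
- quinces+apricots: weight 4+6=10, value 65+68=133
- apricots: weight 6, value 68
- quinces: weight 4, value 65
Best: $133.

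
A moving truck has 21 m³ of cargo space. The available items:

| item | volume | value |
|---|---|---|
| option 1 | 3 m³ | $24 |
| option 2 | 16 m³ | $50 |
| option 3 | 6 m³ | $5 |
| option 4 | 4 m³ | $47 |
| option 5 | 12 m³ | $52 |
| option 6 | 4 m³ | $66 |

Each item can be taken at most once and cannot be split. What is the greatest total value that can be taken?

Check high-value combinations within 21 m³:
- option 4+option 5+option 6: volume 4+12+4=20, value 47+52+66=165
- option 1+option 3+option 4+option 6: volume 3+6+4+4=17, value 24+5+47+66=142
- option 1+option 5+option 6: volume 3+12+4=19, value 24+52+66=142
- option 1+option 4+option 6: volume 3+4+4=11, value 24+47+66=137
Best: $165.

$165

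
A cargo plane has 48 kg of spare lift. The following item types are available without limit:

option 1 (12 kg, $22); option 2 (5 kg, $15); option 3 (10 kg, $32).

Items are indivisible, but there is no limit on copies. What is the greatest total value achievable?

Best value-per-unit is option 3 at 32/10; filling with it alone gives 4×32 = 128.
Optimal mix: 1×option 2 + 4×option 3 → weight 45, value 143.

$143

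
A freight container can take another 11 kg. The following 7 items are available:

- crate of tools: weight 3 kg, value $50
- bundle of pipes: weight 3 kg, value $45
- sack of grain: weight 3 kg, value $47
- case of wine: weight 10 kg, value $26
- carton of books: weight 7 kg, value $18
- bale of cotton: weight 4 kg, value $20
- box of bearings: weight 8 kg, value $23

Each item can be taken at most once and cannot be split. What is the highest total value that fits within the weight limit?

This is a 0/1 knapsack; check combinations near the capacity.
- crate of tools+bundle of pipes+sack of grain: weight 3+3+3=9, value 50+45+47=142
- crate of tools+sack of grain+bale of cotton: weight 3+3+4=10, value 50+47+20=117
- crate of tools+bundle of pipes+bale of cotton: weight 3+3+4=10, value 50+45+20=115
- bundle of pipes+sack of grain+bale of cotton: weight 3+3+4=10, value 45+47+20=112
- crate of tools+sack of grain: weight 3+3=6, value 50+47=97
Best: $142.

$142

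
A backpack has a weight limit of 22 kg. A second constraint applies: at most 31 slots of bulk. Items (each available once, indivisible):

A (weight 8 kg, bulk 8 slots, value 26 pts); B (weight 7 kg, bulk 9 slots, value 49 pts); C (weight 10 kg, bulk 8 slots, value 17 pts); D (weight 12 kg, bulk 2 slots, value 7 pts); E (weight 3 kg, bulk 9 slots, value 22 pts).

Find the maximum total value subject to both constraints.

Feasible sets respecting both limits:
- A+B+E: weight 18, bulk 26, value 97
- B+C+E: weight 20, bulk 26, value 88
- B+D+E: weight 22, bulk 20, value 78
- A+B: weight 15, bulk 17, value 75
Best: 97 pts.

97 pts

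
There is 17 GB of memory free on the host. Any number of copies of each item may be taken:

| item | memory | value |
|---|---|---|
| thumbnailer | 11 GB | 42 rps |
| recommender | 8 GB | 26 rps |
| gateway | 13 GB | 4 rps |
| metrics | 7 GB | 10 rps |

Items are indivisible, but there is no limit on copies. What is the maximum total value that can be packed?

Best value-per-unit is thumbnailer at 42/11; filling with it alone gives 1×42 = 42.
Optimal mix: 2×recommender → memory 16, value 52.

52 rps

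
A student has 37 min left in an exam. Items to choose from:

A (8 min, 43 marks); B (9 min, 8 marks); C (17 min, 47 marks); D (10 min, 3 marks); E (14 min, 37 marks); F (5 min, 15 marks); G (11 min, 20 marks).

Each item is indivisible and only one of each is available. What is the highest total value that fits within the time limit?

Check high-value combinations within 37 min:
- A+C+G: time 8+17+11=36, value 43+47+20=110
- A+C+F: time 8+17+5=30, value 43+47+15=105
- A+B+E+F: time 8+9+14+5=36, value 43+8+37+15=103
- A+E+G: time 8+14+11=33, value 43+37+20=100
Best: 110 marks.

110 marks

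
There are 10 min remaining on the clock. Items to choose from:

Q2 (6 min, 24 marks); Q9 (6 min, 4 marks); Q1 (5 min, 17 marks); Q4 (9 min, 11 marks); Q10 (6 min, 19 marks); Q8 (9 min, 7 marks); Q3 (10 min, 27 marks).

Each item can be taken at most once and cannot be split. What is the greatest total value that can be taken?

Check high-value combinations within 10 min:
- Q3: time 10, value 27
- Q2: time 6, value 24
- Q10: time 6, value 19
- Q1: time 5, value 17
Best: 27 marks.

27 marks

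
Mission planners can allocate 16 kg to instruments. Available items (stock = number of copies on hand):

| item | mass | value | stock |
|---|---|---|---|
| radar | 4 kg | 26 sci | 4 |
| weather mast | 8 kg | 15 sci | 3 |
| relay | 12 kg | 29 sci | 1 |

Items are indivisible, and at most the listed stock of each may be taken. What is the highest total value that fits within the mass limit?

104 sci

Top feasible selections:
- 4×radar: mass 16, value 104
- 3×radar: mass 12, value 78
Best: 104 sci.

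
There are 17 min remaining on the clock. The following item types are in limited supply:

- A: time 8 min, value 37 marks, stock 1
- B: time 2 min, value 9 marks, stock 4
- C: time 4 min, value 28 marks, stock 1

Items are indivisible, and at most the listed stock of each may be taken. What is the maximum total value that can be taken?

83 marks

Best selections within time 17 and stock limits:
- 1×A + 2×B + 1×C: time 16, value 83
- 1×A + 1×B + 1×C: time 14, value 74
- 1×A + 4×B: time 16, value 73
- 1×A + 1×C: time 12, value 65
Best: 83 marks.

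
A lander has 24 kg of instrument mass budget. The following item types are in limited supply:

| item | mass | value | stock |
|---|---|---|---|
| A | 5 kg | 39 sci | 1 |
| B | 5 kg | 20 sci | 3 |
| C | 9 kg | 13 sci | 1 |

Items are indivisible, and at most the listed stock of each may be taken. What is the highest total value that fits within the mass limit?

Top feasible selections:
- 1×A + 3×B: mass 20, value 99
- 1×A + 2×B + 1×C: mass 24, value 92
- 1×A + 2×B: mass 15, value 79
Best: 99 sci.

99 sci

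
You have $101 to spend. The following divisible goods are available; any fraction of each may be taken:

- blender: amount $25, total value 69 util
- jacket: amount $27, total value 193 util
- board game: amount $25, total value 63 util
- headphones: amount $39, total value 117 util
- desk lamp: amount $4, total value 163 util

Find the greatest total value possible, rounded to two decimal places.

557.12

Take in order of value per unit:
- desk lamp (163/4 per unit): all 4 → value 163, running total 163.00
- jacket (193/27 per unit): all 27 → value 193, running total 356.00
- headphones (117/39 per unit): all 39 → value 117, running total 473.00
- blender (69/25 per unit): all 25 → value 69, running total 542.00
- board game (63/25 per unit): 6 of 25 → value 6×63/25 = 15.1200, running total 557.12
Total 557.12.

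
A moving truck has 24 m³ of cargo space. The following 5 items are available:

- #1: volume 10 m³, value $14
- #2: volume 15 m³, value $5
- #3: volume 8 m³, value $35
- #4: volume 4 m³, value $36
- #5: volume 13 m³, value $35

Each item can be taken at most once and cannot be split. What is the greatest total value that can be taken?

Check high-value combinations within 24 m³:
- #1+#3+#4: volume 10+8+4=22, value 14+35+36=85
- #3+#4: volume 8+4=12, value 35+36=71
- #4+#5: volume 4+13=17, value 36+35=71
- #3+#5: volume 8+13=21, value 35+35=70
- #1+#4: volume 10+4=14, value 14+36=50
Best: $85.

$85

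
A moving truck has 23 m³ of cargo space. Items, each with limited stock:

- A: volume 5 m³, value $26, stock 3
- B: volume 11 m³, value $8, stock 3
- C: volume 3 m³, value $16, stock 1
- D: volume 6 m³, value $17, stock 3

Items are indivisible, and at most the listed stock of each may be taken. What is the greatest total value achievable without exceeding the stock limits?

$95

Top feasible selections:
- 3×A + 1×D: volume 21, value 95
- 3×A + 1×C: volume 18, value 94
Best: $95.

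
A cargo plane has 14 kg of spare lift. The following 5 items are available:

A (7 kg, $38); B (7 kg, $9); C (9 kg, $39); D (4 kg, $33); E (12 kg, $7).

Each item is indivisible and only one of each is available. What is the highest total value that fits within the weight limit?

$72

Check high-value combinations within 14 kg:
- C+D: weight 9+4=13, value 39+33=72
- A+D: weight 7+4=11, value 38+33=71
- A+B: weight 7+7=14, value 38+9=47
Best: $72.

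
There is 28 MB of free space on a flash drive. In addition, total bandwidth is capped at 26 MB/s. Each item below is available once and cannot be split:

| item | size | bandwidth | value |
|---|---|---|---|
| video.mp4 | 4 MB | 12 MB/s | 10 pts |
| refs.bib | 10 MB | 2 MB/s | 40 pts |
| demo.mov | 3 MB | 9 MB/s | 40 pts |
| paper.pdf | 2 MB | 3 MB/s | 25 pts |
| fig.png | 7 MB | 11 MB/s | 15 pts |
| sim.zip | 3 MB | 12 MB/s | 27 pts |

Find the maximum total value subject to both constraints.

Feasible sets respecting both limits:
- refs.bib+demo.mov+paper.pdf+sim.zip: size 18, bandwidth 26, value 132
- refs.bib+demo.mov+paper.pdf+fig.png: size 22, bandwidth 25, value 120
- video.mp4+refs.bib+demo.mov+paper.pdf: size 19, bandwidth 26, value 115
Best: 132 pts.

132 pts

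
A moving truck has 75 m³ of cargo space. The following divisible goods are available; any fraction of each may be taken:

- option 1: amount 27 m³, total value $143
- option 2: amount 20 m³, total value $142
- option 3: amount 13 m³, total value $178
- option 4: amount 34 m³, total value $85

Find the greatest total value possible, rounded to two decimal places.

Take in order of value per unit:
- option 3 (178/13 per unit): all 13 → value 178, running total 178.00
- option 2 (142/20 per unit): all 20 → value 142, running total 320.00
- option 1 (143/27 per unit): all 27 → value 143, running total 463.00
- option 4 (85/34 per unit): 15 of 34 → value 15×85/34 = 37.5000, running total 500.50
Total 500.50.

500.50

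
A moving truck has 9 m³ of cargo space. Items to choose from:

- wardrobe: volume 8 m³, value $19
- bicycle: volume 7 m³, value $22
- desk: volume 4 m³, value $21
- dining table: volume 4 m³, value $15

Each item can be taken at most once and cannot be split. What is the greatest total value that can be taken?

$36

This is a 0/1 knapsack; check combinations near the capacity.
- desk+dining table: volume 4+4=8, value 21+15=36
- bicycle: volume 7, value 22
- desk: volume 4, value 21
- wardrobe: volume 8, value 19
- dining table: volume 4, value 15
Best: $36.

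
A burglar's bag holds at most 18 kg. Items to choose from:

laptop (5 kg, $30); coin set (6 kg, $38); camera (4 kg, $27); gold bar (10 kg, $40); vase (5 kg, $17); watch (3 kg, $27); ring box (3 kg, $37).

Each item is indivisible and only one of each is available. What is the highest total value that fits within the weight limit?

$132

Check high-value combinations within 18 kg:
- laptop+coin set+watch+ring box: weight 5+6+3+3=17, value 30+38+27+37=132
- laptop+coin set+camera+ring box: weight 5+6+4+3=18, value 30+38+27+37=132
- coin set+camera+watch+ring box: weight 6+4+3+3=16, value 38+27+27+37=129
Best: $132.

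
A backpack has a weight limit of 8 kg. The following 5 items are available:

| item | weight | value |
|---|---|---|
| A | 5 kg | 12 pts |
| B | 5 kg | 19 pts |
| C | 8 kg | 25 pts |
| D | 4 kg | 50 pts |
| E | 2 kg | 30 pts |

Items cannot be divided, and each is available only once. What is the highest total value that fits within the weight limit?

Check high-value combinations within 8 kg:
- D+E: weight 4+2=6, value 50+30=80
- D: weight 4, value 50
- B+E: weight 5+2=7, value 19+30=49
- A+E: weight 5+2=7, value 12+30=42
Best: 80 pts.

80 pts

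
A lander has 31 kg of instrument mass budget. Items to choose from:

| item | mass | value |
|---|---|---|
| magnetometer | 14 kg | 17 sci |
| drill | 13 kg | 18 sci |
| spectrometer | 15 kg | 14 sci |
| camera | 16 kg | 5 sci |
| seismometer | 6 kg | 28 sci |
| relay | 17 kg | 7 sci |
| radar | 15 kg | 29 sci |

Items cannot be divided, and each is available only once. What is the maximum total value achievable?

57 sci

Check high-value combinations within 31 kg:
- seismometer+radar: mass 6+15=21, value 28+29=57
- drill+radar: mass 13+15=28, value 18+29=47
- drill+seismometer: mass 13+6=19, value 18+28=46
- magnetometer+radar: mass 14+15=29, value 17+29=46
- magnetometer+seismometer: mass 14+6=20, value 17+28=45
Best: 57 sci.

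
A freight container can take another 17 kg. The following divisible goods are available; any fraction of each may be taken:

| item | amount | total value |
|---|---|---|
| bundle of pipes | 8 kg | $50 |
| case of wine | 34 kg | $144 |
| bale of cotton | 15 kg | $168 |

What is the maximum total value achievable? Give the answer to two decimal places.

180.50

Take in order of value per unit:
- bale of cotton (168/15 per unit): all 15 → value 168, running total 168.00
- bundle of pipes (50/8 per unit): 2 of 8 → value 2×50/8 = 12.5000, running total 180.50
Total 180.50.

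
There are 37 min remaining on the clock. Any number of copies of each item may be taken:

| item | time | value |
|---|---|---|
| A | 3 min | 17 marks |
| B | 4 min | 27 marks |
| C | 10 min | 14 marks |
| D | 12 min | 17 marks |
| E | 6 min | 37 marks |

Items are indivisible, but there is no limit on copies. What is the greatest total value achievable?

243 marks

Best value-per-unit is B at 27/4; filling with it alone gives 9×27 = 243.
Optimal mix: 1×A + 7×B + 1×E → time 37, value 243.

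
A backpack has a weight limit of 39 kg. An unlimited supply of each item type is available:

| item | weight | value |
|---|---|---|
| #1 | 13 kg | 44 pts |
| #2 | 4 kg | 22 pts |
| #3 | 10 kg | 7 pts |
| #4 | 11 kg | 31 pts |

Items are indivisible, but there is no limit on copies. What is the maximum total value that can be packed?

198 pts

Best value-per-unit is #2 at 22/4, and filling with it alone uses weight 9×4=36. No mix of the others beats 9×22 = 198.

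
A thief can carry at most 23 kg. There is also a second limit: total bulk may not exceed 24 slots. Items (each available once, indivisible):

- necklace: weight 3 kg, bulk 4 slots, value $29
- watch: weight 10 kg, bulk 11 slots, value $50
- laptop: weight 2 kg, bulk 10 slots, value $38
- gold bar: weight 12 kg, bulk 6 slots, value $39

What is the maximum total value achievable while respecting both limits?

$106

Feasible sets respecting both limits:
- necklace+laptop+gold bar: weight 17, bulk 20, value 106
- watch+gold bar: weight 22, bulk 17, value 89
- watch+laptop: weight 12, bulk 21, value 88
- necklace+watch: weight 13, bulk 15, value 79
Best: $106.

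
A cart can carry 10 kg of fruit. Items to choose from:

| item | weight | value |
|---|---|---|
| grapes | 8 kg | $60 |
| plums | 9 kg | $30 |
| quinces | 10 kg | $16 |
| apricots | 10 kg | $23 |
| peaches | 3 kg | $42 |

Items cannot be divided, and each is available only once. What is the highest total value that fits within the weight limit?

$60

This is a 0/1 knapsack; check combinations near the capacity.
- grapes: weight 8, value 60
- peaches: weight 3, value 42
- plums: weight 9, value 30
- apricots: weight 10, value 23
Best: $60.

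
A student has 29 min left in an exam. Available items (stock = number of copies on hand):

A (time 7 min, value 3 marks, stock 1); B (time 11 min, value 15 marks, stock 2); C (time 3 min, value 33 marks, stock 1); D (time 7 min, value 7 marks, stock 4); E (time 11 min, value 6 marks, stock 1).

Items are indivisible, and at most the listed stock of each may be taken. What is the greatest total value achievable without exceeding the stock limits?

63 marks

Top feasible selections:
- 2×B + 1×C: time 25, value 63
- 1×B + 1×C + 2×D: time 28, value 62
- 1×A + 1×B + 1×C + 1×D: time 28, value 58
- 1×B + 1×C + 1×D: time 21, value 55
Best: 63 marks.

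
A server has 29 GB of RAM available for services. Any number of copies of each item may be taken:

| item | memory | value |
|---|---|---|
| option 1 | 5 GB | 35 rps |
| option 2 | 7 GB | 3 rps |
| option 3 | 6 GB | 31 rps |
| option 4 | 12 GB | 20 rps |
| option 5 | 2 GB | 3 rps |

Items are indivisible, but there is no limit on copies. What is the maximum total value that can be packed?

181 rps

Best value-per-unit is option 1 at 35/5; filling with it alone gives 5×35 = 175.
Optimal mix: 5×option 1 + 2×option 5 → memory 29, value 181.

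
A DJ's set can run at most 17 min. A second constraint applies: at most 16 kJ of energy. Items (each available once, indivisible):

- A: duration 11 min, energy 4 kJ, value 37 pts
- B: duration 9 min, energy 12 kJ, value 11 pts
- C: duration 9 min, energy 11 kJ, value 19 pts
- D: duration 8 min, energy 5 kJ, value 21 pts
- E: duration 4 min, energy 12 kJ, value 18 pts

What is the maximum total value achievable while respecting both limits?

Feasible sets respecting both limits:
- A+E: duration 15, energy 16, value 55
- C+D: duration 17, energy 16, value 40
- A: duration 11, energy 4, value 37
- D: duration 8, energy 5, value 21
Best: 55 pts.

55 pts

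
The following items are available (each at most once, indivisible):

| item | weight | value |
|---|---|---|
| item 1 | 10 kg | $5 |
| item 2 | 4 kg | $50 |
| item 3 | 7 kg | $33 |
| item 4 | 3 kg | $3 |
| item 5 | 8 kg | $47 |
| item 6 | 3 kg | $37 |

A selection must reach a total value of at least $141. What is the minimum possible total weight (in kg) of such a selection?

22

Subsets with value ≥ 141, sorted by total weight:
- item 2+item 3+item 5+item 6: weight 22, value 167
- item 2+item 3+item 4+item 5+item 6: weight 25, value 170
Minimum weight: 22 kg.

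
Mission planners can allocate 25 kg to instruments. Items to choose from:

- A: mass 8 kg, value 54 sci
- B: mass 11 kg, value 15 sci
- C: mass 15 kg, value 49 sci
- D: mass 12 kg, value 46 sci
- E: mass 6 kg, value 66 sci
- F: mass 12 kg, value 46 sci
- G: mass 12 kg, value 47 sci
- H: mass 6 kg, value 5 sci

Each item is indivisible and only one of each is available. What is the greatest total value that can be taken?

135 sci

Check high-value combinations within 25 kg:
- A+B+E: mass 8+11+6=25, value 54+15+66=135
- A+E+H: mass 8+6+6=20, value 54+66+5=125
- A+E: mass 8+6=14, value 54+66=120
- E+G+H: mass 6+12+6=24, value 66+47+5=118
Best: 135 sci.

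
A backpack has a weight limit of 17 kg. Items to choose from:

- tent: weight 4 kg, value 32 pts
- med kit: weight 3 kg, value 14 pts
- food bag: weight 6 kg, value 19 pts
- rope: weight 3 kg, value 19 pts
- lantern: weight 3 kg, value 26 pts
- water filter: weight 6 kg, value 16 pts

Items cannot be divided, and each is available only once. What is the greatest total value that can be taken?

Check high-value combinations within 17 kg:
- tent+food bag+rope+lantern: weight 4+6+3+3=16, value 32+19+19+26=96
- tent+rope+lantern+water filter: weight 4+3+3+6=16, value 32+19+26+16=93
- tent+med kit+rope+lantern: weight 4+3+3+3=13, value 32+14+19+26=91
Best: 96 pts.

96 pts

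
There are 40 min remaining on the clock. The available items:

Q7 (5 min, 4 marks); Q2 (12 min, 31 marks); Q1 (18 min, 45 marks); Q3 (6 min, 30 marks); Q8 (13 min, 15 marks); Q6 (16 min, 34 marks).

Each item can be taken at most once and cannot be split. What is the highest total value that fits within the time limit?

This is a 0/1 knapsack; check combinations near the capacity.
- Q1+Q3+Q6: time 18+6+16=40, value 45+30+34=109
- Q2+Q1+Q3: time 12+18+6=36, value 31+45+30=106
- Q7+Q2+Q3+Q6: time 5+12+6+16=39, value 4+31+30+34=99
- Q2+Q3+Q6: time 12+6+16=34, value 31+30+34=95
- Q1+Q3+Q8: time 18+6+13=37, value 45+30+15=90
Best: 109 marks.

109 marks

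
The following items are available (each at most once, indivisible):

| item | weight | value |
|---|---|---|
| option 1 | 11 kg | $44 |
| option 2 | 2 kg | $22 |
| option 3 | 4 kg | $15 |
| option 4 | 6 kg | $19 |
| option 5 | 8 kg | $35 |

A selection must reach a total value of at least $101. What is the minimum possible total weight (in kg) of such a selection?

Subsets with value ≥ 101, sorted by total weight:
- option 1+option 2+option 5: weight 21, value 101
- option 1+option 2+option 3+option 5: weight 25, value 116
Minimum weight: 21 kg.

21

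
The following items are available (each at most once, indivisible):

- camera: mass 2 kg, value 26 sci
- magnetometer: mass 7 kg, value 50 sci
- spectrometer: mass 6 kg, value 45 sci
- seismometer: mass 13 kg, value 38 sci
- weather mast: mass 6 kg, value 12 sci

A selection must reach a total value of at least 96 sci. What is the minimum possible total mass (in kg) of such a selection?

Subsets with value ≥ 96, sorted by total mass:
- camera+magnetometer+spectrometer: mass 15, value 121
- magnetometer+spectrometer+weather mast: mass 19, value 107
Minimum mass: 15 kg.

15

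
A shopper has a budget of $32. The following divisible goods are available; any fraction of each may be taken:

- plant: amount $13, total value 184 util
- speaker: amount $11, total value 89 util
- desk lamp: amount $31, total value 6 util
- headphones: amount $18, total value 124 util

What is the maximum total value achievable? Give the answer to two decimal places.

Take in order of value per unit:
- plant (184/13 per unit): all 13 → value 184, running total 184.00
- speaker (89/11 per unit): all 11 → value 89, running total 273.00
- headphones (124/18 per unit): 8 of 18 → value 8×124/18 = 55.1111, running total 328.11
Total 328.11.

328.11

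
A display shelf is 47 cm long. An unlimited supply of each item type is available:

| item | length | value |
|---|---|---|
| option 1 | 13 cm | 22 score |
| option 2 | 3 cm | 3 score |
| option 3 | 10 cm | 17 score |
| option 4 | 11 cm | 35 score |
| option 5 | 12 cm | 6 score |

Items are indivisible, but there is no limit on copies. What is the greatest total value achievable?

143 score

Best value-per-unit is option 4 at 35/11; filling with it alone gives 4×35 = 140.
Optimal mix: 1×option 2 + 4×option 4 → length 47, value 143.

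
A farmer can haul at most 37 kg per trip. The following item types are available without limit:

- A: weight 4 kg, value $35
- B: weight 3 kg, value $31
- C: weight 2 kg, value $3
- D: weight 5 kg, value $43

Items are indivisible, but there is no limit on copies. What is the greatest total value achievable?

$376

Best value-per-unit is B at 31/3; filling with it alone gives 12×31 = 372.
Optimal mix: 1×A + 11×B → weight 37, value 376.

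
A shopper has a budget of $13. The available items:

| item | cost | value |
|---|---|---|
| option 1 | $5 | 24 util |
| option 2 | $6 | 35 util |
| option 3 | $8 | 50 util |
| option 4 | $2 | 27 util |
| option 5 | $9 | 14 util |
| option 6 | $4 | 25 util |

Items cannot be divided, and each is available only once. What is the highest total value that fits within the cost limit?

87 util

Check high-value combinations within $13:
- option 2+option 4+option 6: cost 6+2+4=12, value 35+27+25=87
- option 1+option 2+option 4: cost 5+6+2=13, value 24+35+27=86
- option 3+option 4: cost 8+2=10, value 50+27=77
- option 1+option 4+option 6: cost 5+2+4=11, value 24+27+25=76
Best: 87 util.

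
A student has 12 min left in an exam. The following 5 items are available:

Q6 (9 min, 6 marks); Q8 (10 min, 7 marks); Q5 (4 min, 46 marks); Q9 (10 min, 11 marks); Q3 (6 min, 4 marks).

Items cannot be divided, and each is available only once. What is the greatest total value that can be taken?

Check high-value combinations within 12 min:
- Q5+Q3: time 4+6=10, value 46+4=50
- Q5: time 4, value 46
- Q9: time 10, value 11
- Q8: time 10, value 7
Best: 50 marks.

50 marks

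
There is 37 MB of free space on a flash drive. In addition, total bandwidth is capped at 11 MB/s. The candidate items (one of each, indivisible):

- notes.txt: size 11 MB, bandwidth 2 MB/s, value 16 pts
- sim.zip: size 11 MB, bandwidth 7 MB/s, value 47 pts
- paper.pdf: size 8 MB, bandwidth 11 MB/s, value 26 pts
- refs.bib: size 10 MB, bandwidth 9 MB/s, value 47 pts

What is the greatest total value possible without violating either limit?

Feasible sets respecting both limits:
- notes.txt+sim.zip: size 22, bandwidth 9, value 63
- notes.txt+refs.bib: size 21, bandwidth 11, value 63
- sim.zip: size 11, bandwidth 7, value 47
- refs.bib: size 10, bandwidth 9, value 47
Best: 63 pts.

63 pts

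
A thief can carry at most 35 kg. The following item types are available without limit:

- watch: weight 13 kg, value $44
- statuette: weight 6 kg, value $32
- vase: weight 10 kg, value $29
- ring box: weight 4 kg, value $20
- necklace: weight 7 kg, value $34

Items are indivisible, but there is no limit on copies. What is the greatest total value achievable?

Best value-per-unit is statuette at 32/6; filling with it alone gives 5×32 = 160.
Optimal mix: 4×statuette + 1×ring box + 1×necklace → weight 35, value 182.

$182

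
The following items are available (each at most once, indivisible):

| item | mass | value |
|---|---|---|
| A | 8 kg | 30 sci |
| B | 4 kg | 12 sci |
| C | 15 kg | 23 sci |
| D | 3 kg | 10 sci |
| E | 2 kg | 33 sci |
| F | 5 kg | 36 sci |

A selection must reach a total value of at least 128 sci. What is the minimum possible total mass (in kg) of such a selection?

Subsets with value ≥ 128, sorted by total mass:
- A+C+D+E+F: mass 33, value 132
- A+B+C+E+F: mass 34, value 134
- A+B+C+D+E+F: mass 37, value 144
Minimum mass: 33 kg.

33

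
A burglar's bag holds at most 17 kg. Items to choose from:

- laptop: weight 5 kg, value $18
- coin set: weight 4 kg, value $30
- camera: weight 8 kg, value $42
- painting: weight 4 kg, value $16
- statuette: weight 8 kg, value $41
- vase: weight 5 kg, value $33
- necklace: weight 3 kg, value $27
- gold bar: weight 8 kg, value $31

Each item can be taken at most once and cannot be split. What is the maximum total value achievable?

$108

Check high-value combinations within 17 kg:
- laptop+coin set+vase+necklace: weight 5+4+5+3=17, value 18+30+33+27=108
- coin set+painting+vase+necklace: weight 4+4+5+3=16, value 30+16+33+27=106
- coin set+camera+vase: weight 4+8+5=17, value 30+42+33=105
- coin set+statuette+vase: weight 4+8+5=17, value 30+41+33=104
Best: $108.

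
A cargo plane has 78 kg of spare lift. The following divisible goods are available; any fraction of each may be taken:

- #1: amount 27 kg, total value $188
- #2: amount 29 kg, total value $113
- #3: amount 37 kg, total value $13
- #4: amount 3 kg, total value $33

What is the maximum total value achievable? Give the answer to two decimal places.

Take in order of value per unit:
- #4 (33/3 per unit): all 3 → value 33, running total 33.00
- #1 (188/27 per unit): all 27 → value 188, running total 221.00
- #2 (113/29 per unit): all 29 → value 113, running total 334.00
- #3 (13/37 per unit): 19 of 37 → value 19×13/37 = 6.6757, running total 340.68
Total 340.68.

340.68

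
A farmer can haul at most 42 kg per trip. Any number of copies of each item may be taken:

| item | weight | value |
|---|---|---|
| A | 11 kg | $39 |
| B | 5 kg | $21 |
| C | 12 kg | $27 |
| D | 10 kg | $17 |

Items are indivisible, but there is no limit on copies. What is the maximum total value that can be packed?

Best value-per-unit is B at 21/5, and filling with it alone uses weight 8×5=40. No mix of the others beats 8×21 = 168.

$168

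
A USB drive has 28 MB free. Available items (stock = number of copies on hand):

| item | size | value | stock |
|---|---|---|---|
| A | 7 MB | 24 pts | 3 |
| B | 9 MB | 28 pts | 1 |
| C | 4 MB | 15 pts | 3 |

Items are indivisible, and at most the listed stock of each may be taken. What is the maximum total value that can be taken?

Top feasible selections:
- 1×A + 1×B + 3×C: size 28, value 97
- 2×A + 3×C: size 26, value 93
Best: 97 pts.

97 pts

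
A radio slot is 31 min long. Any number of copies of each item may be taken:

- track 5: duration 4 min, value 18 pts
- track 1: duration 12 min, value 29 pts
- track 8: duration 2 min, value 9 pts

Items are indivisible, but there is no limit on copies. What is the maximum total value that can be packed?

Best value-per-unit is track 5 at 18/4; filling with it alone gives 7×18 = 126.
Optimal mix: 7×track 5 + 1×track 8 → duration 30, value 135.

135 pts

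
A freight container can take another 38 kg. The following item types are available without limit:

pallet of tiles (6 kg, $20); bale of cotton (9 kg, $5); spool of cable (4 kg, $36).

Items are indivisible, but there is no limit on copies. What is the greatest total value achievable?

$324

Best value-per-unit is spool of cable at 36/4, and filling with it alone uses weight 9×4=36. No mix of the others beats 9×36 = 324.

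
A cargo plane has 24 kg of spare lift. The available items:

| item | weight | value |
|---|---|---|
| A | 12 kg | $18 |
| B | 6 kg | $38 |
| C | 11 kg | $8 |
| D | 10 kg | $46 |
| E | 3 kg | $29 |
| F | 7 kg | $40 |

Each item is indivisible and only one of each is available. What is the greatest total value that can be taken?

This is a 0/1 knapsack; check combinations near the capacity.
- B+D+F: weight 6+10+7=23, value 38+46+40=124
- D+E+F: weight 10+3+7=20, value 46+29+40=115
- B+D+E: weight 6+10+3=19, value 38+46+29=113
Best: $124.

$124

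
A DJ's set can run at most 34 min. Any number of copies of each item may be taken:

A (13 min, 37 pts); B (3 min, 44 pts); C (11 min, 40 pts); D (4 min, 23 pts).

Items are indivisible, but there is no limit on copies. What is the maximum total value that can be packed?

Best value-per-unit is B at 44/3, and filling with it alone uses duration 11×3=33. No mix of the others beats 11×44 = 484.

484 pts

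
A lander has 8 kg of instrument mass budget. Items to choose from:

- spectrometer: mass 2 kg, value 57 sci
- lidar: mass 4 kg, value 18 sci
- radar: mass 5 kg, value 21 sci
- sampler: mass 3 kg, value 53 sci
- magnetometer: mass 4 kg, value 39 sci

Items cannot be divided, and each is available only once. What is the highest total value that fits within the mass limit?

110 sci

This is a 0/1 knapsack; check combinations near the capacity.
- spectrometer+sampler: mass 2+3=5, value 57+53=110
- spectrometer+magnetometer: mass 2+4=6, value 57+39=96
- sampler+magnetometer: mass 3+4=7, value 53+39=92
- spectrometer+radar: mass 2+5=7, value 57+21=78
- spectrometer+lidar: mass 2+4=6, value 57+18=75
Best: 110 sci.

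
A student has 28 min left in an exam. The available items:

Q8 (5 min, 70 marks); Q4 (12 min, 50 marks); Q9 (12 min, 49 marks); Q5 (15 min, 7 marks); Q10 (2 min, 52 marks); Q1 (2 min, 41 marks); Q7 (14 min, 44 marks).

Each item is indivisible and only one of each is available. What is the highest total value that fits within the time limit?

213 marks

Check high-value combinations within 28 min:
- Q8+Q4+Q10+Q1: time 5+12+2+2=21, value 70+50+52+41=213
- Q8+Q9+Q10+Q1: time 5+12+2+2=21, value 70+49+52+41=212
- Q8+Q10+Q1+Q7: time 5+2+2+14=23, value 70+52+41+44=207
- Q4+Q9+Q10+Q1: time 12+12+2+2=28, value 50+49+52+41=192
- Q8+Q4+Q10: time 5+12+2=19, value 70+50+52=172
Best: 213 marks.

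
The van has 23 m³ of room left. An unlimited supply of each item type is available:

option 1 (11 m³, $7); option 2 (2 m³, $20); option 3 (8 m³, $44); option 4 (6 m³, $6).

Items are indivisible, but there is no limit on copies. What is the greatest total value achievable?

$220

Best value-per-unit is option 2 at 20/2, and filling with it alone uses volume 11×2=22. No mix of the others beats 11×20 = 220.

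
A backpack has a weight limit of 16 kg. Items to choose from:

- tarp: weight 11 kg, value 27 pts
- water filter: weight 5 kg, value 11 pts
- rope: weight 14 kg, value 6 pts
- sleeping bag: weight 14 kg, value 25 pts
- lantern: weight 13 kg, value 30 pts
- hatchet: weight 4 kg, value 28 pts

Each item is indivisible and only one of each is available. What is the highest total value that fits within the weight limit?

This is a 0/1 knapsack; check combinations near the capacity.
- tarp+hatchet: weight 11+4=15, value 27+28=55
- water filter+hatchet: weight 5+4=9, value 11+28=39
- tarp+water filter: weight 11+5=16, value 27+11=38
- lantern: weight 13, value 30
Best: 55 pts.

55 pts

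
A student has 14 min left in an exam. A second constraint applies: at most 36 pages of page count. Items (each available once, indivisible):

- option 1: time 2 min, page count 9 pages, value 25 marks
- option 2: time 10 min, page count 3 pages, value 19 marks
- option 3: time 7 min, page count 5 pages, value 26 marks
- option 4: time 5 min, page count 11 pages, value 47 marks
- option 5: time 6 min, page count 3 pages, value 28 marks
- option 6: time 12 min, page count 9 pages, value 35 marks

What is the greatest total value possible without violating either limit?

100 marks

Feasible sets respecting both limits:
- option 1+option 4+option 5: time 13, page count 23, value 100
- option 1+option 3+option 4: time 14, page count 25, value 98
- option 4+option 5: time 11, page count 14, value 75
- option 3+option 4: time 12, page count 16, value 73
Best: 100 marks.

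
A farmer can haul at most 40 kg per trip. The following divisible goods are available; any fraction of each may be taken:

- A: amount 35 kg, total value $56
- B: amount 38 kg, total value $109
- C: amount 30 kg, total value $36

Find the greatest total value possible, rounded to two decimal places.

112.20

Take in order of value per unit:
- B (109/38 per unit): all 38 → value 109, running total 109.00
- A (56/35 per unit): 2 of 35 → value 2×56/35 = 3.2000, running total 112.20
Total 112.20.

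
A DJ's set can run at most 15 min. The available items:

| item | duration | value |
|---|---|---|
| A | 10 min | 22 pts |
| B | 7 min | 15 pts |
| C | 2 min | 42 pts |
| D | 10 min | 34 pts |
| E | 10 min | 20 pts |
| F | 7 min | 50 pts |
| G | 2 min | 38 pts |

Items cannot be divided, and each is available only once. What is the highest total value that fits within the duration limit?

130 pts

Check high-value combinations within 15 min:
- C+F+G: duration 2+7+2=11, value 42+50+38=130
- C+D+G: duration 2+10+2=14, value 42+34+38=114
- A+C+G: duration 10+2+2=14, value 22+42+38=102
Best: 130 pts.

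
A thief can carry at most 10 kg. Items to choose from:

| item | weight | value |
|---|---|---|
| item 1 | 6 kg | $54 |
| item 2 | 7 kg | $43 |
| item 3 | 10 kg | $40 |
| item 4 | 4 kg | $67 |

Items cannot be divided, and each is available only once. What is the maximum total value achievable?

$121

Check high-value combinations within 10 kg:
- item 1+item 4: weight 6+4=10, value 54+67=121
- item 4: weight 4, value 67
- item 1: weight 6, value 54
- item 2: weight 7, value 43
Best: $121.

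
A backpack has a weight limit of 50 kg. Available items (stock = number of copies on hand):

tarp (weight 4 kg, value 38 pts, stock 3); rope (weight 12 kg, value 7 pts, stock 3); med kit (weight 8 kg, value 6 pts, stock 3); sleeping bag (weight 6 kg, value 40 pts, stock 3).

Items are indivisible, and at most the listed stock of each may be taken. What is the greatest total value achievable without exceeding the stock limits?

Top feasible selections:
- 3×tarp + 1×rope + 1×med kit + 3×sleeping bag: weight 50, value 247
- 3×tarp + 2×med kit + 3×sleeping bag: weight 46, value 246
- 3×tarp + 1×rope + 3×sleeping bag: weight 42, value 241
Best: 247 pts.

247 pts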